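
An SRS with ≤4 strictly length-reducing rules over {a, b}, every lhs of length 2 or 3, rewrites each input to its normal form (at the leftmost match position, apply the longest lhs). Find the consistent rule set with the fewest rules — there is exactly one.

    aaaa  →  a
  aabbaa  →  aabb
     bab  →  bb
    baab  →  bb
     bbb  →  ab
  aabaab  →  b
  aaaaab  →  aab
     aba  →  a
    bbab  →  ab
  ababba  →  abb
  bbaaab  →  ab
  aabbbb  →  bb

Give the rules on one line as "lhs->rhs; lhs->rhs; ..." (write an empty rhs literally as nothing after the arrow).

  | aaaa => a
  | aabbaa => aabba => aabb
  | bab => bb
  | baab => bab => bb

aaa->; aba->a; ba->b; bbb->ab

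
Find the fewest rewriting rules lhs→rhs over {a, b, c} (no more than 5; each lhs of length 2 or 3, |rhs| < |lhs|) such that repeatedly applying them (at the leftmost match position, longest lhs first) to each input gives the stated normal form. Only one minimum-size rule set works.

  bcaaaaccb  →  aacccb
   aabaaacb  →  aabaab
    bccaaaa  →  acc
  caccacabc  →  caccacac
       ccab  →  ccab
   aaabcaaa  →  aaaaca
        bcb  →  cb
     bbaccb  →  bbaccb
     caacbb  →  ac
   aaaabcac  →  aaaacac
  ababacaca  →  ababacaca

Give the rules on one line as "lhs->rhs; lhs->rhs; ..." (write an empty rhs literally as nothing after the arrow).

acb->b; bc->c; caa->ac; cbb->

  | bcaaaaccb => caaaaccb => acaaccb => aacccb
  | aabaaacb => aabaab
  | bccaaaa => ccaaaa => cacaa => caac => acc
  | caccacabc => caccacac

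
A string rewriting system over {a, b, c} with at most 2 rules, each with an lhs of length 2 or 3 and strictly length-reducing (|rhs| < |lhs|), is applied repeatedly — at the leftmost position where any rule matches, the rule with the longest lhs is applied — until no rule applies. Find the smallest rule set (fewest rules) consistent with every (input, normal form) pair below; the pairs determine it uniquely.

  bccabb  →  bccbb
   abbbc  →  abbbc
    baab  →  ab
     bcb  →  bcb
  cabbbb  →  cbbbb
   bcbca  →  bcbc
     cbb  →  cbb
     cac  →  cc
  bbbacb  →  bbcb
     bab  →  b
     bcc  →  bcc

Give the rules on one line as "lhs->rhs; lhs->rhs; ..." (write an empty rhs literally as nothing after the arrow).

  | bccabb => bccbb
  | abbbc
  | baab => ab
  | bcb

ba->; ca->c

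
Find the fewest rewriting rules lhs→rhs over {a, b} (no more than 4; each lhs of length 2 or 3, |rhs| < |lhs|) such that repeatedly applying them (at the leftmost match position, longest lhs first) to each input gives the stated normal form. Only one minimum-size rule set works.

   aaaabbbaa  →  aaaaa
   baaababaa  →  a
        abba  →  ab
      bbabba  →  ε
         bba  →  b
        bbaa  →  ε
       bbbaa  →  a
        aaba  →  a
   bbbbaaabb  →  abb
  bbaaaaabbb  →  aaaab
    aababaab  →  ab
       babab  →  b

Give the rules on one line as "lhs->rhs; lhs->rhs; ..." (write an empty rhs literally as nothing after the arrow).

  | aaaabbbaa => aaaaabaa => aaaaa
  | baaababaa => aababaa => abaa => a
  | abba => ab
  | bbabba => bbba => aba => ε

aba->; ba->; bbb->ab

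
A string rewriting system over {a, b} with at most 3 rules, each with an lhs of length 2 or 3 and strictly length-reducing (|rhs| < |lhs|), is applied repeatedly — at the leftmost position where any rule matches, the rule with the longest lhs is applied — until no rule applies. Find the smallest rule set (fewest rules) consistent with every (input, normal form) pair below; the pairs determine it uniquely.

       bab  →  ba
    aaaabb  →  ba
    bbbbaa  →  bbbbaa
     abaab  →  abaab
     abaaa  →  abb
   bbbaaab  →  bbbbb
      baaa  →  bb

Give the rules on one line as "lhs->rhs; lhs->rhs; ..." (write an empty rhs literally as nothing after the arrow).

  | bab => ba
  | aaaabb => babb => bab => ba
  | bbbbaa
  | abaab

aaa->b; bab->ba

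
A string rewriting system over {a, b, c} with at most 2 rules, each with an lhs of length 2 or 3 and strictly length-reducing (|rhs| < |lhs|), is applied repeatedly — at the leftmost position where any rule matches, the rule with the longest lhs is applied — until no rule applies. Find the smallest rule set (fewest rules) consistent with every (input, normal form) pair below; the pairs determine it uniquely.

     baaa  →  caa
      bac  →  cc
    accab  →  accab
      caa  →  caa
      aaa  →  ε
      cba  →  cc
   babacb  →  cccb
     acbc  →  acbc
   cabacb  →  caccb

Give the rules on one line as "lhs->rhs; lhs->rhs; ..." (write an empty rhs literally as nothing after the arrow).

  | baaa => caa
  | bac => cc
  | accab
  | caa

aaa->; ba->c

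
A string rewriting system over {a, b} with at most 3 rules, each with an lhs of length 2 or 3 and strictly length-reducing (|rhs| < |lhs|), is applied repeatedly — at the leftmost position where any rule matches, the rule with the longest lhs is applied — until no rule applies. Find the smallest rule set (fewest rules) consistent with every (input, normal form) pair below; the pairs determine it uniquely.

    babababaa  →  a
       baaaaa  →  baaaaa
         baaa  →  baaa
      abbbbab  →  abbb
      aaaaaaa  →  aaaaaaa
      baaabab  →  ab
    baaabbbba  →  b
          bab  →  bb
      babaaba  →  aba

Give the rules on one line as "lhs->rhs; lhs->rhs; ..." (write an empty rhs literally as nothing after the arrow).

aab->ba; bab->bb; bba->

  | babababaa => bbababaa => babaa => bbaa => a
  | baaaaa
  | baaa
  | abbbbab => abbb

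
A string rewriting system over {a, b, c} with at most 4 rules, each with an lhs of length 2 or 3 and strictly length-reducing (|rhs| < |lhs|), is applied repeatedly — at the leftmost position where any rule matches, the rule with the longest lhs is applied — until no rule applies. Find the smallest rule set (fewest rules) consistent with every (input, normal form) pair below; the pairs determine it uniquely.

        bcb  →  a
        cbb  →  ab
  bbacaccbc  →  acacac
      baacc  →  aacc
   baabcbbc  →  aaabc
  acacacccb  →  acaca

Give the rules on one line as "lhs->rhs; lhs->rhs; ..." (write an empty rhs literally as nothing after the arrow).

ba->a; cb->a; cca->

  | bcb => ba => a
  | cbb => ab
  | bbacaccbc => bacaccbc => acaccbc => acacac
  | baacc => aacc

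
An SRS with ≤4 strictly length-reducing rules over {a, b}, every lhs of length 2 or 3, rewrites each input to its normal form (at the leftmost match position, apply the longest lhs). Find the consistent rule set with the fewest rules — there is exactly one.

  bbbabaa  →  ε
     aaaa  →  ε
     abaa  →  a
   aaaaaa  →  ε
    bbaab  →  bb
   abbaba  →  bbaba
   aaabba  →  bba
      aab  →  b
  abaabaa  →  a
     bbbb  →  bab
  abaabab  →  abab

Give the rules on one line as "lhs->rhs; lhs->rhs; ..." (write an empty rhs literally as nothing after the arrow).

  | bbbabaa => baabaa => baa => ε
  | aaaa => aa => ε
  | abaa => a
  | aaaaaa => aaaa => aa => ε

aa->; abb->bb; baa->; bbb->ba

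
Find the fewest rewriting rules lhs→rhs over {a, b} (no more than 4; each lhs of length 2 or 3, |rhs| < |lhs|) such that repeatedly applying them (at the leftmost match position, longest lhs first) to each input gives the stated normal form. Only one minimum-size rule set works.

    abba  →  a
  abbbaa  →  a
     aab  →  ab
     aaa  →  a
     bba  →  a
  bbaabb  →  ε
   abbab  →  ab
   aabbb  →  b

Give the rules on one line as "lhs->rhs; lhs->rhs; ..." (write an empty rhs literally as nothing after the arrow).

aa->a; abb->; ba->a

  | abba => a
  | abbbaa => baa => aa => a
  | aab => ab
  | aaa => aa => a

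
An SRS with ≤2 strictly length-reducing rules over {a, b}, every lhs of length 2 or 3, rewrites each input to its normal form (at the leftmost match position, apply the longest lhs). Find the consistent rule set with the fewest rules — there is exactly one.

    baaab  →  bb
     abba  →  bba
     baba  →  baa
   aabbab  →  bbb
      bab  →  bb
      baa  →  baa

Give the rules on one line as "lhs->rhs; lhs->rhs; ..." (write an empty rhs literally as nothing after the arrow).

  | baaab => baab => bab => bb
  | abba => bba
  | baba => baa
  | aabbab => abbab => bbab => bbb

ab->b; aba->aa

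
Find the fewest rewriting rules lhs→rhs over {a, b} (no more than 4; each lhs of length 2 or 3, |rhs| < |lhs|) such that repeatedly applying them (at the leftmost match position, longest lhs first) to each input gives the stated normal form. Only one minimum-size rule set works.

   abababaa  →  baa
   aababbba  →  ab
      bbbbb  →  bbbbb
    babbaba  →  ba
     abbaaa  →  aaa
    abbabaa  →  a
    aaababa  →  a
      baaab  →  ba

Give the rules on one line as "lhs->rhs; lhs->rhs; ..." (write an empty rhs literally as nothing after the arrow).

  | abababaa => babaa => baa
  | aababbba => abbba => ab
  | bbbbb
  | babbaba => bbaba => ba

aab->; aba->; bab->b; bba->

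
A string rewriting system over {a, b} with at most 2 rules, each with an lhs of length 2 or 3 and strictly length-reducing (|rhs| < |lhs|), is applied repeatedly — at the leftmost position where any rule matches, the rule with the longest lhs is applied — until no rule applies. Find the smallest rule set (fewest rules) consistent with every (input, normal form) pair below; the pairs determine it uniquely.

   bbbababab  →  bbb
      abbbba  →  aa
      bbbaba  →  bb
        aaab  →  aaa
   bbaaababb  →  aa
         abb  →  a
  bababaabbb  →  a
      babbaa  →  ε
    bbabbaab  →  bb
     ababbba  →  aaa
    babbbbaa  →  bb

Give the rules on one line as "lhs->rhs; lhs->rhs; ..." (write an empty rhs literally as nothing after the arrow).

ab->a; ba->

  | bbbababab => bbbabab => bbbab => bbb
  | abbbba => abbba => abba => aba => aa
  | bbbaba => bbba => bb
  | aaab => aaa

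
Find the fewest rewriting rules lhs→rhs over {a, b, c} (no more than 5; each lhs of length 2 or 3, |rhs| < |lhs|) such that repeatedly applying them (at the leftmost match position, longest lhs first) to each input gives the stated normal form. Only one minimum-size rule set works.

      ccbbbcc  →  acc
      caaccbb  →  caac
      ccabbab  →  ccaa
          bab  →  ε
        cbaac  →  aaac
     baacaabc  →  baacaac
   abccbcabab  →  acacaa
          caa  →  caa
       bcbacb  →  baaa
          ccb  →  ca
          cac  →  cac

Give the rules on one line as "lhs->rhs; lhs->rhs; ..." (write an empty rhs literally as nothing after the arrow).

ab->a; bab->; cb->a; cbb->

  | ccbbbcc => cbcc => acc
  | caaccbb => caac
  | ccabbab => ccabab => ccaab => ccaa
  | bab => ε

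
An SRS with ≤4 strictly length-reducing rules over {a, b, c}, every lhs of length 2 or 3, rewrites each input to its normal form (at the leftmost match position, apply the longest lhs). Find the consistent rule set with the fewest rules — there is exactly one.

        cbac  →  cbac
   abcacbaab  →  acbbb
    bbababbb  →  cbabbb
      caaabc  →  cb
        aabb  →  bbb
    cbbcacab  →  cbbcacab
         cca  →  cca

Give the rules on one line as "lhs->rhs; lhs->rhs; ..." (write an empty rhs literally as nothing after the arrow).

  | cbac
  | abcacbaab => acbaab => acbbb
  | bbababbb => cbabbb
  | caaabc => cbabc => cb

aa->b; abc->; bba->c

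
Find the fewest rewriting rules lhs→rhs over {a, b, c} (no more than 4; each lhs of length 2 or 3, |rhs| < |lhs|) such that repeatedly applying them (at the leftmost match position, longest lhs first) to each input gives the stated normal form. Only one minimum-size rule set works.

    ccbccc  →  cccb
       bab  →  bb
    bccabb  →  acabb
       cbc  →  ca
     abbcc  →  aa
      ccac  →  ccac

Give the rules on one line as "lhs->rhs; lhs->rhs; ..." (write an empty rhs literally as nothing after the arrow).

acc->cb; ba->b; bc->a

  | ccbccc => ccacc => cccb
  | bab => bb
  | bccabb => acabb
  | cbc => ca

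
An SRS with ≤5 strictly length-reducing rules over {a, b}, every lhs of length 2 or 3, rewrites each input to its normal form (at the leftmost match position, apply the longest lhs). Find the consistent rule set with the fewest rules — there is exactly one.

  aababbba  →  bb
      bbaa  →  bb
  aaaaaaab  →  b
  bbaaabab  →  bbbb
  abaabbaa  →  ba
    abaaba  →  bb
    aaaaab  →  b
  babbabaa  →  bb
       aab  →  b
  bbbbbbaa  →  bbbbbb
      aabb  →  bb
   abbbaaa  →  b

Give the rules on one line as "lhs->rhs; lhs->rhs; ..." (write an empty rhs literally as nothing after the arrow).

aa->; ab->b; aba->b; abb->a

  | aababbba => babbba => baba => bb
  | bbaa => bb
  | aaaaaaab => aaaaab => aaab => ab => b
  | bbaaabab => bbabab => bbbb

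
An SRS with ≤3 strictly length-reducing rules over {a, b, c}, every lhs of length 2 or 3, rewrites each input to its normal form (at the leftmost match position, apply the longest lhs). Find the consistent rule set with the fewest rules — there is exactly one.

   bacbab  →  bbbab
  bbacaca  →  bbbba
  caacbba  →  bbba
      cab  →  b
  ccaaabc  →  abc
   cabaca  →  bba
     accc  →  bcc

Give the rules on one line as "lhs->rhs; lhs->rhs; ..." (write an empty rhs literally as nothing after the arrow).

  | bacbab => bbbab
  | bbacaca => bbbaca => bbbba
  | caacbba => acbba => bbba
  | cab => b

ac->b; ca->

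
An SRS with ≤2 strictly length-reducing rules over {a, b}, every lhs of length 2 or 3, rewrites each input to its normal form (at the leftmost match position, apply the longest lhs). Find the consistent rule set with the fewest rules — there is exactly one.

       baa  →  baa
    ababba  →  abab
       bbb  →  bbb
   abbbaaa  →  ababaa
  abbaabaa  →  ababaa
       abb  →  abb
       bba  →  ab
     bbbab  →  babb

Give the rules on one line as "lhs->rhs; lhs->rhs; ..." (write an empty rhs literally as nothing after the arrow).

  | baa
  | ababba => abaab => abab
  | bbb
  | abbbaaa => ababaa

aab->ab; bba->ab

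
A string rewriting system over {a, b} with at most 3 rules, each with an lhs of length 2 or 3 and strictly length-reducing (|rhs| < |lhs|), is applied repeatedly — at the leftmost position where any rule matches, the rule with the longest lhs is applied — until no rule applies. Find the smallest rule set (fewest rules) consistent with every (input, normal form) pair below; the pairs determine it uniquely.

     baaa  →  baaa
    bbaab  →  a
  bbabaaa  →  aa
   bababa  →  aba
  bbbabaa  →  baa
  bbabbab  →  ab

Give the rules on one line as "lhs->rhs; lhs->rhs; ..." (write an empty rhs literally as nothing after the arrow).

aab->; bab->; bba->ab

  | baaa
  | bbaab => abab => a
  | bbabaaa => abbaaa => aabaa => aa
  | bababa => aba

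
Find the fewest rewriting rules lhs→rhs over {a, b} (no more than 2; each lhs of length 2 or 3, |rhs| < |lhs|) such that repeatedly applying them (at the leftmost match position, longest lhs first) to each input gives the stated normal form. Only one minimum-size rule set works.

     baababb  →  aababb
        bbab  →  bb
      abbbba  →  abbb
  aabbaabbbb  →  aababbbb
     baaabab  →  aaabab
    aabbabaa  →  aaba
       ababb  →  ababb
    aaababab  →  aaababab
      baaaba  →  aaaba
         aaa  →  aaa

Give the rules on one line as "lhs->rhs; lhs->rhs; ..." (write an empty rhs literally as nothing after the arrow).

  | baababb => aababb
  | bbab => bb
  | abbbba => abbb
  | aabbaabbbb => aababbbb

baa->aa; bba->b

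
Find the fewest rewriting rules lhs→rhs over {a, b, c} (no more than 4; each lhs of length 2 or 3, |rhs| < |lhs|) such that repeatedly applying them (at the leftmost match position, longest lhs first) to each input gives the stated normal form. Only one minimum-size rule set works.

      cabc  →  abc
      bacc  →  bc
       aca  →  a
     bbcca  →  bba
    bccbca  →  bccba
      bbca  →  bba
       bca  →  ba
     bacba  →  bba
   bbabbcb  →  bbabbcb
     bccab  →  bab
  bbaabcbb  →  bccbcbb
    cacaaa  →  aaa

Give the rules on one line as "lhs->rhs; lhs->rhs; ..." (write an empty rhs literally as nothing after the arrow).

  | cabc => abc
  | bacc => bc
  | aca => a
  | bbcca => bbca => bba

ac->; baa->cc; ca->a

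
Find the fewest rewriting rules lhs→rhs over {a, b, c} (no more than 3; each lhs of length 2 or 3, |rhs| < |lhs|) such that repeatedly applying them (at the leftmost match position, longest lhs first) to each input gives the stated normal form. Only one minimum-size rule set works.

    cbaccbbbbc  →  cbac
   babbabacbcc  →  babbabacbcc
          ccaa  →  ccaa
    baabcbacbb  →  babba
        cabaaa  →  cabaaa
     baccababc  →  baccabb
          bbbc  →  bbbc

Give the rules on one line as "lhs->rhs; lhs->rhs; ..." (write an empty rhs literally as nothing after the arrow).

abc->b; cbb->

  | cbaccbbbbc => cbacbbc => cbac
  | babbabacbcc
  | ccaa
  | baabcbacbb => babbacbb => babba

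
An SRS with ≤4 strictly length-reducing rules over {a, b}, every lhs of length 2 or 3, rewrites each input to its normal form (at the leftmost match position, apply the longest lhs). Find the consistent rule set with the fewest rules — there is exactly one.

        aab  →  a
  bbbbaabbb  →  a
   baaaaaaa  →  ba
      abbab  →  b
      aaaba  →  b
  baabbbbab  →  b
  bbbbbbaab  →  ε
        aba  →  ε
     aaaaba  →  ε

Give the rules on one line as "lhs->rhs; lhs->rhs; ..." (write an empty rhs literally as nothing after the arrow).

  | aab => bb => a
  | bbbbaabbb => abbaabbb => baabbb => bbbbb => abbb => bb => a
  | baaaaaaa => bbaaaaa => aaaaaa => baaaa => bbaa => aaa => ba
  | abbab => bab => b

aa->b; ab->; aba->; bb->a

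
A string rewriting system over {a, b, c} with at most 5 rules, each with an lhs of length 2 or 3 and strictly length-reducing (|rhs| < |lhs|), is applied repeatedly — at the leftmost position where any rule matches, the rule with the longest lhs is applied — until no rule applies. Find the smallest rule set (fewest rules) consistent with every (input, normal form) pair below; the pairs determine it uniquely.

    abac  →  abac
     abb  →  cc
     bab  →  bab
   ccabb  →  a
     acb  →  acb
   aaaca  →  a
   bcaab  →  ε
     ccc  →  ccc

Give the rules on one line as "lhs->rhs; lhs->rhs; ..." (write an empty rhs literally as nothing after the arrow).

  | abac
  | abb => cc
  | bab
  | ccabb => cbbb => cab => bb => a

aab->; abb->cc; bb->a; ca->b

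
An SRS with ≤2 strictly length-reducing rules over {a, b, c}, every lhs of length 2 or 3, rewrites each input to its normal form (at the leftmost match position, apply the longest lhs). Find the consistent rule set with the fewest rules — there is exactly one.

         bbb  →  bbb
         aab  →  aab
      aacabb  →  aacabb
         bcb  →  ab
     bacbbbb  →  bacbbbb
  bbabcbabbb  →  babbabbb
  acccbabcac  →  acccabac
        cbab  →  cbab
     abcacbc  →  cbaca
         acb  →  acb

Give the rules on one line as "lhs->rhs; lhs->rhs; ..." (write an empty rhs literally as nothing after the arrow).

  | bbb
  | aab
  | aacabb
  | bcb => ab

abc->cb; bc->a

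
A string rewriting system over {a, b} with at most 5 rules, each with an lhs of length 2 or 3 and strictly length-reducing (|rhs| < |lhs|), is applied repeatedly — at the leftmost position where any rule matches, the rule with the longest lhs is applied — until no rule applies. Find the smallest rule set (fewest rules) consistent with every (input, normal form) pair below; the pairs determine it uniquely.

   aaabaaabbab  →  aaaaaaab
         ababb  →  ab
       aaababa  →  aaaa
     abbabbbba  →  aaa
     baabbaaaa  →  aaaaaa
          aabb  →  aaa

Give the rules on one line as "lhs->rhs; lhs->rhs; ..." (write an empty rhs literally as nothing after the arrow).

ba->; bab->; bb->a; bbb->

  | aaabaaabbab => aaaaabbab => aaaaaaab
  | ababb => ab
  | aaababa => aaaa
  | abbabbbba => aaabbbba => aaaba => aaa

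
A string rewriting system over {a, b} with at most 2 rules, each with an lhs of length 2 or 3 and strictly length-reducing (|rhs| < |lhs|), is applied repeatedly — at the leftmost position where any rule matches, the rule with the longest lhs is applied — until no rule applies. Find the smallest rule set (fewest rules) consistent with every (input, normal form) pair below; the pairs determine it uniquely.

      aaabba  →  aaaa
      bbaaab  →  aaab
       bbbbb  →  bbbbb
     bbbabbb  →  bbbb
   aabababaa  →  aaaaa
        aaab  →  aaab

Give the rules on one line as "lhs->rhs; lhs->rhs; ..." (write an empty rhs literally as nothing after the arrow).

  | aaabba => aaaba => aaaa
  | bbaaab => baaab => aaab
  | bbbbb
  | bbbabbb => bbbb

ba->a; bab->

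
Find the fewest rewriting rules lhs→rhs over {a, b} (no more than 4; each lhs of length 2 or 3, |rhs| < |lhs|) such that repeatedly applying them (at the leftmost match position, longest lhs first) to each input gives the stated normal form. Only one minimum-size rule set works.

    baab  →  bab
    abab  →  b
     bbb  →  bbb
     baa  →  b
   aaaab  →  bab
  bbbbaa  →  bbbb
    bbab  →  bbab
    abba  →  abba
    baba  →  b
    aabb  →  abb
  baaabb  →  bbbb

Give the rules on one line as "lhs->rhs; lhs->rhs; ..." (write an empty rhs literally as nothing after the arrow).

  | baab => bab
  | abab => b
  | bbb
  | baa => b

aa->; aaa->b; aab->ab; aba->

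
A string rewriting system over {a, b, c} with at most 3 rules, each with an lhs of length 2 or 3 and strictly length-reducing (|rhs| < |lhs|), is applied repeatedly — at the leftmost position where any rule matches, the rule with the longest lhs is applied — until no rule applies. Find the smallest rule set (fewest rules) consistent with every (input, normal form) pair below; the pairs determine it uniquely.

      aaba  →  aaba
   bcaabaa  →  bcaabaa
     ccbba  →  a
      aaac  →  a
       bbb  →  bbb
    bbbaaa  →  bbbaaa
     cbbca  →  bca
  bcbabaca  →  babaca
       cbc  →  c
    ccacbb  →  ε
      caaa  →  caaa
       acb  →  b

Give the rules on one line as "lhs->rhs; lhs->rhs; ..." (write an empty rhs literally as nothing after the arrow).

  | aaba
  | bcaabaa
  | ccbba => cba => a
  | aaac => a

aac->; acb->b; cb->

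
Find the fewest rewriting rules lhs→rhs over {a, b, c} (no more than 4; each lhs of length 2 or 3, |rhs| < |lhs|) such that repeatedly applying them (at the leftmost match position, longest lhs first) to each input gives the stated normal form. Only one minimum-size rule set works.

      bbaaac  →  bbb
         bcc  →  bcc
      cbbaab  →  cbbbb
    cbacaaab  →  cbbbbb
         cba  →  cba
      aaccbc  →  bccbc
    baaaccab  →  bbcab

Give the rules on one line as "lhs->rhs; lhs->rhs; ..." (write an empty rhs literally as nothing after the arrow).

aa->b; ac->; aca->bb

  | bbaaac => bbbac => bbb
  | bcc
  | cbbaab => cbbbb
  | cbacaaab => cbbbaab => cbbbbb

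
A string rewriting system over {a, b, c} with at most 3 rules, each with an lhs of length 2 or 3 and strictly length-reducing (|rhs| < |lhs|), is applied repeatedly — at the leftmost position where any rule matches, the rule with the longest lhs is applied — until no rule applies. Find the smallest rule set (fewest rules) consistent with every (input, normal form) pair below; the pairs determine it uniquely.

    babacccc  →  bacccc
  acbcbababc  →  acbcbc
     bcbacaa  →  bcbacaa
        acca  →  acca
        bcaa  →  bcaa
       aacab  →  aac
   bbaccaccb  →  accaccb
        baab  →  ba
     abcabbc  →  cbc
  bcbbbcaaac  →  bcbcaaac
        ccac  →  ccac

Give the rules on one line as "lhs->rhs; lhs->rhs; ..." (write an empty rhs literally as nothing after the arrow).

ab->; bb->

  | babacccc => bacccc
  | acbcbababc => acbcbabc => acbcbc
  | bcbacaa
  | acca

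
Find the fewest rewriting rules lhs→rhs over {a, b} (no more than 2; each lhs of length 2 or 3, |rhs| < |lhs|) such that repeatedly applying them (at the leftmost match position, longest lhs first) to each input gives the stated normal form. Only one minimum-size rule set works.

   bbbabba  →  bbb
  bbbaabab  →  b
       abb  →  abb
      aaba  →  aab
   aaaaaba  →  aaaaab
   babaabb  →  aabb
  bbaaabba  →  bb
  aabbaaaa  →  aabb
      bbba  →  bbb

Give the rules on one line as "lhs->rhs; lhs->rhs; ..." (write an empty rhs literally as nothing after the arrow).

ba->b; bab->

  | bbbabba => bbba => bbb
  | bbbaabab => bbbabab => bbab => b
  | abb
  | aaba => aab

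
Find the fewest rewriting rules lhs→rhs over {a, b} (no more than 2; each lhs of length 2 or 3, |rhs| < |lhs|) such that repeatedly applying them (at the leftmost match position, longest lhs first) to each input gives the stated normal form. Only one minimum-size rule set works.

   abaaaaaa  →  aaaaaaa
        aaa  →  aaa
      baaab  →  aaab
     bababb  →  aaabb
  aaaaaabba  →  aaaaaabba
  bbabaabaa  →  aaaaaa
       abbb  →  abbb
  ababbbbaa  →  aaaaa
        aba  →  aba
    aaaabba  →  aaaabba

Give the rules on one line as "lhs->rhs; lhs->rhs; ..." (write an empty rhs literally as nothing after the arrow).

baa->aa; bab->aa

  | abaaaaaa => aaaaaaa
  | aaa
  | baaab => aaab
  | bababb => aaabb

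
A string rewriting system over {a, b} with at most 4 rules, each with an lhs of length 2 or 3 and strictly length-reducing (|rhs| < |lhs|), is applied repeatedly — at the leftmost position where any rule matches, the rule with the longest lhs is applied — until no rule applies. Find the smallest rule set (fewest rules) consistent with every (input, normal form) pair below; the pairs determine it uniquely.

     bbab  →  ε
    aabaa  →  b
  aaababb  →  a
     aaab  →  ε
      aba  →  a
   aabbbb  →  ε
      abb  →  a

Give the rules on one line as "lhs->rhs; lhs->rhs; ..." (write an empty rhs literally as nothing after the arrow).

  | bbab => ab => ε
  | aabaa => baa => b
  | aaababb => ababb => abb => a
  | aaab => ab => ε

aa->; ab->; abb->a; bb->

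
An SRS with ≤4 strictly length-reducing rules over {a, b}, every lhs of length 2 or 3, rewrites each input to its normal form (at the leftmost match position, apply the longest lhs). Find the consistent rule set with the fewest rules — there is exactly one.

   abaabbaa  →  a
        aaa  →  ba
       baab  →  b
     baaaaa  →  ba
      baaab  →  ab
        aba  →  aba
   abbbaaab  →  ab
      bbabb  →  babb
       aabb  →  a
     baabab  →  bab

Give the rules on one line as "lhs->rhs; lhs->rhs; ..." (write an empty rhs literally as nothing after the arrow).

  | abaabbaa => abbaa => abaa => a
  | aaa => ba
  | baab => b
  | baaaaa => aaa => ba

aa->b; baa->; bba->ba; bbb->a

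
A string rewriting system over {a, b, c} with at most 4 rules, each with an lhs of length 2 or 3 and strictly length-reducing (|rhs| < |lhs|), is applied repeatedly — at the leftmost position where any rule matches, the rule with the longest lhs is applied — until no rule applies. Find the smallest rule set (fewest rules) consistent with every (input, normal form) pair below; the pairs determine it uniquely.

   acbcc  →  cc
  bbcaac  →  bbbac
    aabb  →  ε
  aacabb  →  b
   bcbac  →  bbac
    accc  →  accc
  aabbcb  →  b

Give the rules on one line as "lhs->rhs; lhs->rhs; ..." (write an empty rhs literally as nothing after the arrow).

  | acbcc => abcc => cc
  | bbcaac => bbbac
  | aabb => ab => ε
  | aacabb => aabbb => abb => b

ab->; ca->b; cb->b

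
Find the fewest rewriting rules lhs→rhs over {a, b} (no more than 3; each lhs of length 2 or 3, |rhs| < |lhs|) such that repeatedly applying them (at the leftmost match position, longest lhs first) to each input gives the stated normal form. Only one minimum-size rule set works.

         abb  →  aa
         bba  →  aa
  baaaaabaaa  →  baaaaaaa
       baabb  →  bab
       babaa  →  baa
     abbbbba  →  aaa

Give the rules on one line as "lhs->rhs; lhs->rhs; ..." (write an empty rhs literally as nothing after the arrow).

  | abb => aa
  | bba => aa
  | baaaaabaaa => baaaaaaa
  | baabb => bab

aab->a; aba->a; bb->a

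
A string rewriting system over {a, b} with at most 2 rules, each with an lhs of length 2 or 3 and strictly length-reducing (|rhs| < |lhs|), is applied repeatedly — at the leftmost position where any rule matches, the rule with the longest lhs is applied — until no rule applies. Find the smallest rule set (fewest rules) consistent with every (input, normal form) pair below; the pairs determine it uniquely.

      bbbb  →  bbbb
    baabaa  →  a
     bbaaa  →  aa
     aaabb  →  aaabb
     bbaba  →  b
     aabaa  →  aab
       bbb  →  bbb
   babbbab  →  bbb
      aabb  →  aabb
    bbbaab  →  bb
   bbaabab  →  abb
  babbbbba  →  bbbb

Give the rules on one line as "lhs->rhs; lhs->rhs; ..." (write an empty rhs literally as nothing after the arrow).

ba->b; bba->

  | bbbb
  | baabaa => babaa => bbaa => a
  | bbaaa => aa
  | aaabb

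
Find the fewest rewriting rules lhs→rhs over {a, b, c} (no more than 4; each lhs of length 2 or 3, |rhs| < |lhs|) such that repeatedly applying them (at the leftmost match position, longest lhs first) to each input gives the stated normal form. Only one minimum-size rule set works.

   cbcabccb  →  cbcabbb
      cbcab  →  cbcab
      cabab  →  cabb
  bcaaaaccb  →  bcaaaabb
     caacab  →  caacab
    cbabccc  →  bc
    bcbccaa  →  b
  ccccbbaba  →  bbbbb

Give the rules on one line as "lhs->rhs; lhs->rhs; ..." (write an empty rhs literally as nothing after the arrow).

  | cbcabccb => cbcabbb
  | cbcab
  | cabab => cabb
  | bcaaaaccb => bcaaaabb

ba->b; cbb->; cc->b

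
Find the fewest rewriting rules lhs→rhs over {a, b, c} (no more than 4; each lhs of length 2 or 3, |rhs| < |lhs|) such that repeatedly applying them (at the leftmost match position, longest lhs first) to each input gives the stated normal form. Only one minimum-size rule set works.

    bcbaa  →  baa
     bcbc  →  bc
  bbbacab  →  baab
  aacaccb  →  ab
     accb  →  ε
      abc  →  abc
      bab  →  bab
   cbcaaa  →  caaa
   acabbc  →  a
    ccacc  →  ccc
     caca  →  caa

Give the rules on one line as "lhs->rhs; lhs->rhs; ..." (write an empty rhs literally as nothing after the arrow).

ac->; aca->aa; bb->; cb->

  | bcbaa => baa
  | bcbc => bc
  | bbbacab => bacab => baab
  | aacaccb => aaaccb => aacb => ab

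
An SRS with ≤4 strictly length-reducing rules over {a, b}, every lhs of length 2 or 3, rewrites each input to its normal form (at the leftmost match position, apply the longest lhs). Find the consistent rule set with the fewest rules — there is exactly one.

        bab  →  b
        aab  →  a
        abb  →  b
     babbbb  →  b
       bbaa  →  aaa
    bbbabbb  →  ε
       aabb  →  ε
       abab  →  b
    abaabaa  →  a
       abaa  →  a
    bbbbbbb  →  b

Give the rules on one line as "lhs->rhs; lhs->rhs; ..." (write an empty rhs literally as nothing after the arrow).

ab->; aba->; bb->a

  | bab => b
  | aab => a
  | abb => b
  | babbbb => bbbb => abb => b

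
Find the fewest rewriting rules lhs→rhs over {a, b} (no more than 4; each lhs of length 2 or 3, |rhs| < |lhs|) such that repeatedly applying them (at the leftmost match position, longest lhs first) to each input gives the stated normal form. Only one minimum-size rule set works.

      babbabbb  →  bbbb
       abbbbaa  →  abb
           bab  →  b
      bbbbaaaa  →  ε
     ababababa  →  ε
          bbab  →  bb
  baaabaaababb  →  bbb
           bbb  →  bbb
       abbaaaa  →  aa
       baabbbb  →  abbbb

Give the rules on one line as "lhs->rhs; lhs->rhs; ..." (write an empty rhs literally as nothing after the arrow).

aaa->b; aba->; ba->

  | babbabbb => bbabbb => bbbb
  | abbbbaa => abbba => abb
  | bab => b
  | bbbbaaaa => bbbaaa => bbaa => ba => ε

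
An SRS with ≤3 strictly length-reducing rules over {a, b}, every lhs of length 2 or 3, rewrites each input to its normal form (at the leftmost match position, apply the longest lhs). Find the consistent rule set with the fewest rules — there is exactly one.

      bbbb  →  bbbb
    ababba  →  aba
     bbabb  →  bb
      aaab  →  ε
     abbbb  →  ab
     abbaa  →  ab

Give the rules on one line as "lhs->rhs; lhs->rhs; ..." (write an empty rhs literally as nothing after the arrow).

  | bbbb
  | ababba => aba
  | bbabb => bb
  | aaab => bab => ε

aa->b; abb->ab; bab->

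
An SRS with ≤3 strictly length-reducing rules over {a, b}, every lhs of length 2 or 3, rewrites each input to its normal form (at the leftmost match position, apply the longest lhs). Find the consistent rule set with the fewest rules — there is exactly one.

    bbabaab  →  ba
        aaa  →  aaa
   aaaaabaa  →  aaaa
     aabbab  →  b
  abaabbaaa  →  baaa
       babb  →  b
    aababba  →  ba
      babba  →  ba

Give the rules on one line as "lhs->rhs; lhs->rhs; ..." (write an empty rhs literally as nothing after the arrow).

  | bbabaab => babaab => baab => bba => ba
  | aaa
  | aaaaabaa => aaabaaa => abaaaa => aaaa
  | aabbab => babab => bab => b

aab->ba; ab->; bb->b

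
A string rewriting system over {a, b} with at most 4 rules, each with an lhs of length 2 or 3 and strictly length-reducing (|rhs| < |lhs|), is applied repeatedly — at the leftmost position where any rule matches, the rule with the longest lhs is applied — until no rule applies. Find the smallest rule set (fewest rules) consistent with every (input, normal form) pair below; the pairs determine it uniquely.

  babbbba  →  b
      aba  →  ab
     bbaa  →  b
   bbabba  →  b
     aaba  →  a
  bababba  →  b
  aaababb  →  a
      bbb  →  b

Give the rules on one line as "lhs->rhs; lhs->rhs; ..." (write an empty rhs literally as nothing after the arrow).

aa->b; ba->b; bb->

  | babbbba => bbbbba => bbba => ba => b
  | aba => ab
  | bbaa => aa => b
  | bbabba => abba => aa => b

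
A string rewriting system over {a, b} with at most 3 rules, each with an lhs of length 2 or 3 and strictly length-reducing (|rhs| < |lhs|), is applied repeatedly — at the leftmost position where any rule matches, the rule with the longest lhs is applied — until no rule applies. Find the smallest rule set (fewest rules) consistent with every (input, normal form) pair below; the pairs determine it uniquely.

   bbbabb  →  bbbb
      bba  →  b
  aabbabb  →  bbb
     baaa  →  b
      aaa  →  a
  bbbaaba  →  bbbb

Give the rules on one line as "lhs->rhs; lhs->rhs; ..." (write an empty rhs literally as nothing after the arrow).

  | bbbabb => bbbb
  | bba => b
  | aabbabb => bbabb => bbb
  | baaa => bba => b

aa->; ba->; baa->bb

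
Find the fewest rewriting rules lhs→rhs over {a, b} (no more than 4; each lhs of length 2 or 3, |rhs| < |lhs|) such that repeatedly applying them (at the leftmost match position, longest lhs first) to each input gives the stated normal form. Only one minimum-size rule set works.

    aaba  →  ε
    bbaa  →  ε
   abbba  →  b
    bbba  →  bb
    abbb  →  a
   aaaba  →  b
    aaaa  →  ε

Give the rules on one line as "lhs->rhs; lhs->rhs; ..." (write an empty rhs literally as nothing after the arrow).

aa->; ab->a; aba->b; ba->

  | aaba => ba => ε
  | bbaa => ba => ε
  | abbba => abba => aba => b
  | bbba => bb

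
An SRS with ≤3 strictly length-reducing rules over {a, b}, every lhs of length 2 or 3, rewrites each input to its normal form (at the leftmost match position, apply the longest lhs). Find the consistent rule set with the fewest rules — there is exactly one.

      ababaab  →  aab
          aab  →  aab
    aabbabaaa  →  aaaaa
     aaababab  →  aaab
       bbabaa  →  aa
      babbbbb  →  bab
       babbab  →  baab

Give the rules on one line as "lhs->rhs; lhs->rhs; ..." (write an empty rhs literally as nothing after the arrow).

  | ababaab => abaab => aab
  | aab
  | aabbabaaa => aaabaaa => aaaaa
  | aaababab => aaabab => aaab

aba->a; bb->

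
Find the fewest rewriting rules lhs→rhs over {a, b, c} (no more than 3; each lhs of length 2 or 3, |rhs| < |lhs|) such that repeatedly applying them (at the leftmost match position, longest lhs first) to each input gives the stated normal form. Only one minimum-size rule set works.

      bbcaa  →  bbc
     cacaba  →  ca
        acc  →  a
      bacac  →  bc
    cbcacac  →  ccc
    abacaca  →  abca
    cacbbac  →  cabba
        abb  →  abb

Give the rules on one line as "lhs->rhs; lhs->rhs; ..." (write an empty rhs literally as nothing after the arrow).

aa->; ac->a; cb->c

  | bbcaa => bbc
  | cacaba => caaba => cba => ca
  | acc => ac => a
  | bacac => baac => bc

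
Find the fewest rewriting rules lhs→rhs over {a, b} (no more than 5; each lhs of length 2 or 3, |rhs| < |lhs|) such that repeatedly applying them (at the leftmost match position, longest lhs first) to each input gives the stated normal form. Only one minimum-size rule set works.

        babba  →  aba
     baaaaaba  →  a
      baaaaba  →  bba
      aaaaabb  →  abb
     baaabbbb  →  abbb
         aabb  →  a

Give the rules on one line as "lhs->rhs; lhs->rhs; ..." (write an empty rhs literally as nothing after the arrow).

  | babba => aba
  | baaaaaba => baaaba => baba => aa => a
  | baaaaba => baaba => bbaa => bba
  | aaaaabb => aaabb => abb

aa->a; aaa->a; aab->ba; bab->a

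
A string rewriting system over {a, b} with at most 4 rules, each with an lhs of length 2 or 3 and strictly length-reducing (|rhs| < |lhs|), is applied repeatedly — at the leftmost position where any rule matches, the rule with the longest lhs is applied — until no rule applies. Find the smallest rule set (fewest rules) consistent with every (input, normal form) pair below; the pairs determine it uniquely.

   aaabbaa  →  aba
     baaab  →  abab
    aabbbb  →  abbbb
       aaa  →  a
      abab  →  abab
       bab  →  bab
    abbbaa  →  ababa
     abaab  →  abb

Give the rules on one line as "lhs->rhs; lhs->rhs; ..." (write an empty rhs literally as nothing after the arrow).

  | aaabbaa => aabbaa => abbaa => aaba => aba
  | baaab => abab
  | aabbbb => abbbb
  | aaa => aa => a

aa->a; baa->ab; bba->ab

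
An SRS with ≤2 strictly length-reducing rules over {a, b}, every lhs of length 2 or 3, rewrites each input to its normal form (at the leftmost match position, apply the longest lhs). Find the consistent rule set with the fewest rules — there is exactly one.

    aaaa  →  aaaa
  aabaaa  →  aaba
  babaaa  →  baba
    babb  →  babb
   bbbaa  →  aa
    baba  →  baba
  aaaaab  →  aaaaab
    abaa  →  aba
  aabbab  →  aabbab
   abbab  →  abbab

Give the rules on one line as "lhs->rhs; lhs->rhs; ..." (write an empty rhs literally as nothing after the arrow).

baa->ba; bbb->

  | aaaa
  | aabaaa => aabaa => aaba
  | babaaa => babaa => baba
  | babb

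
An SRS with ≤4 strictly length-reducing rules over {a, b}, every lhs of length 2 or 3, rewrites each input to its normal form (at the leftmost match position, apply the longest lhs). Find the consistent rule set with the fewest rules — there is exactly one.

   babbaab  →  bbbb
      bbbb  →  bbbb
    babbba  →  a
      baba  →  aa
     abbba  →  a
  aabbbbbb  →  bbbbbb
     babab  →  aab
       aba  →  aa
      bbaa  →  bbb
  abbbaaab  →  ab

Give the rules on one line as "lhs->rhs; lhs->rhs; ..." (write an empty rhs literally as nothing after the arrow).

  | babbaab => abbaab => bbaab => bbbb
  | bbbb
  | babbba => abbba => bbba => bba => ba => a
  | baba => aba => aa

abb->bb; ba->a; baa->bb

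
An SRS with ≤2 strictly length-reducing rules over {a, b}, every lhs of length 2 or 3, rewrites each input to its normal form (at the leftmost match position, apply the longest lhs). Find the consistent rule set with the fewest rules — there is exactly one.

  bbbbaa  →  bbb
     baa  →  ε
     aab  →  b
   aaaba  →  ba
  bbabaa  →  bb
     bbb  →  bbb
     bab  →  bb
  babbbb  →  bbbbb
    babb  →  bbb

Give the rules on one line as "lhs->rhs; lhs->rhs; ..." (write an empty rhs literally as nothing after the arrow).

  | bbbbaa => bbb
  | baa => ε
  | aab => ab => b
  | aaaba => aaba => aba => ba

ab->b; baa->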